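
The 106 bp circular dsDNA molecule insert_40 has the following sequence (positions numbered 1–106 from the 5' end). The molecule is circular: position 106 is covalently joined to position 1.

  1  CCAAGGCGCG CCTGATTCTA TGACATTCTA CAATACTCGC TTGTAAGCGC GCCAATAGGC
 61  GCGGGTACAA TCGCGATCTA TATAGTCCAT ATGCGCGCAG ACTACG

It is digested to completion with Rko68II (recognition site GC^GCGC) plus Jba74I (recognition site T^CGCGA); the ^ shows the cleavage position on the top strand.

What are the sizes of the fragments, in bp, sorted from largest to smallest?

Rko68II sites (GCGCGC) start at positions 6, 47, 93.
Rko68II cuts after base 2 of each site, so after positions 7, 48, 94.
The Jba74I site (TCGCGA) starts at position 71.
Jba74I cuts after the first base of each site, so after position 71.
Combined cut positions: 7, 48, 71, 94.
Circular molecule, 4 cuts → 4 fragments:
  8–48 → 41 bp
  49–71 → 23 bp
  72–94 → 23 bp
  95–106 then 1–7 → 12 + 7 = 19 bp
Sorted largest to smallest: 41, 23, 23, 19 bp.

41, 23, 23, 19 bp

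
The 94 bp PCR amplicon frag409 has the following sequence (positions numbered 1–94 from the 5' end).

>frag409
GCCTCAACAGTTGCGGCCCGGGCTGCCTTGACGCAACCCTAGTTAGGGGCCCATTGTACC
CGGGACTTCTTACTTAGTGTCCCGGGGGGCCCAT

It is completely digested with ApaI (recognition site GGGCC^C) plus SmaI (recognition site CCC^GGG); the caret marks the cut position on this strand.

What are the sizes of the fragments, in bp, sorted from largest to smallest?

ApaI sites (GGGCCC) start at positions 47, 87.
ApaI cuts after base 5 of each site (before the last base), so after positions 51, 91.
SmaI sites (CCCGGG) start at positions 17, 59, 81.
SmaI cuts after base 3 of each site, so after positions 19, 61, 83.
Combined cut positions: 19, 51, 61, 83, 91.
Linear molecule, 5 cuts → 6 fragments:
  1–19 → 19 bp
  20–51 → 32 bp
  52–61 → 10 bp
  62–83 → 22 bp
  84–91 → 8 bp
  92–94 → 3 bp
Sorted largest to smallest: 32, 22, 19, 10, 8, 3 bp.

32, 22, 19, 10, 8, 3 bp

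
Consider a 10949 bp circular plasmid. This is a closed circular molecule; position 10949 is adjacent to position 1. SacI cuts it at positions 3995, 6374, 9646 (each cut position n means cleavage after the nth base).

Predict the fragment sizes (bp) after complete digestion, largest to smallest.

Circular molecule, 3 cuts → 3 fragments:
  6374 − 3995 = 2379 bp
  9646 − 6374 = 3272 bp
  wrap: 10949 − 9646 + 3995 = 5298 bp
Sorted largest to smallest: 5298, 3272, 2379 bp.

5298, 3272, 2379 bp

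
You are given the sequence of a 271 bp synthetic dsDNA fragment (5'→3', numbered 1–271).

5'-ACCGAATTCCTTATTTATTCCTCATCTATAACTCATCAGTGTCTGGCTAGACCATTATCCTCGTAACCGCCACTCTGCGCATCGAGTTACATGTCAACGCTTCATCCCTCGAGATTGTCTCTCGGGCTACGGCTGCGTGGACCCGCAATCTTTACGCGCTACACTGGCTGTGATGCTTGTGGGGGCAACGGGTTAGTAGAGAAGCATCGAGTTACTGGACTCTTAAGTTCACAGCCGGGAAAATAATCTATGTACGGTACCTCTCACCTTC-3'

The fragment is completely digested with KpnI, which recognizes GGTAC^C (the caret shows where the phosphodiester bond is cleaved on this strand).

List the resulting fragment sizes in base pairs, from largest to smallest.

The KpnI site (GGTACC) starts at position 256.
KpnI cuts after base 5 of each site (before the last base), so after position 260.
Linear molecule, 1 cut → 2 fragments:
  1–260 → 260 bp
  261–271 → 11 bp
Sorted largest to smallest: 260, 11 bp.

260, 11 bp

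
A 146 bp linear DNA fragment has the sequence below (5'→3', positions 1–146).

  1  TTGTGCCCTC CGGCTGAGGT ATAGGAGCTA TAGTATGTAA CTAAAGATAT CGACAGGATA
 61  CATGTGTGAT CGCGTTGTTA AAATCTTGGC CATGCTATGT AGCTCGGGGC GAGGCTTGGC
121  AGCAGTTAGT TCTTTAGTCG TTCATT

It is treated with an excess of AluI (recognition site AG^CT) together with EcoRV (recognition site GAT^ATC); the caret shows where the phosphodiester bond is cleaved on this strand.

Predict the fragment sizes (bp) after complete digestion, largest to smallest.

AluI sites (AGCT) start at positions 26, 101.
AluI cuts after base 2 of each site, so after positions 27, 102.
The EcoRV site (GATATC) starts at position 46.
EcoRV cuts after base 3 of each site, so after position 48.
Combined cut positions: 27, 48, 102.
Linear molecule, 3 cuts → 4 fragments:
  1–27 → 27 bp
  28–48 → 21 bp
  49–102 → 54 bp
  103–146 → 44 bp
Sorted largest to smallest: 54, 44, 27, 21 bp.

54, 44, 27, 21 bp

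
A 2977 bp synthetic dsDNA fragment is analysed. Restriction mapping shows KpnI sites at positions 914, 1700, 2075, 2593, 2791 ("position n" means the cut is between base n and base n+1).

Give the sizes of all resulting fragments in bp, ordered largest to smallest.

914, 786, 518, 375, 198, 186 bp

Linear molecule, 5 cuts → 6 fragments:
  914 − 0 = 914 bp
  1700 − 914 = 786 bp
  2075 − 1700 = 375 bp
  2593 − 2075 = 518 bp
  2791 − 2593 = 198 bp
  2977 − 2791 = 186 bp
Sorted largest to smallest: 914, 786, 518, 375, 198, 186 bp.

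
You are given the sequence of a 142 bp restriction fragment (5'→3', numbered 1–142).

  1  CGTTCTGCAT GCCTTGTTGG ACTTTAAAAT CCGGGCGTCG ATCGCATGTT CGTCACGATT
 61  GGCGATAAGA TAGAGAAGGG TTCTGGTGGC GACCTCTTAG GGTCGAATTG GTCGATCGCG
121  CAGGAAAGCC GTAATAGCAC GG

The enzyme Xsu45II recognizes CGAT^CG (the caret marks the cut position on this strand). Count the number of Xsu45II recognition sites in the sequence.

2

CGATCG occurs starting at positions 39, 113.
Xsu45II cuts at 2 sites.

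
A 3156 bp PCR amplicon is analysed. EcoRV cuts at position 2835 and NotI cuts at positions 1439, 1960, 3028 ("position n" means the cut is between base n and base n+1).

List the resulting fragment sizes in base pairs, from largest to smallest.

Combined cut positions (sorted): 1439, 1960, 2835, 3028.
Linear molecule, 4 cuts → 5 fragments:
  1439 − 0 = 1439 bp
  1960 − 1439 = 521 bp
  2835 − 1960 = 875 bp
  3028 − 2835 = 193 bp
  3156 − 3028 = 128 bp
Sorted largest to smallest: 1439, 875, 521, 193, 128 bp.

1439, 875, 521, 193, 128 bp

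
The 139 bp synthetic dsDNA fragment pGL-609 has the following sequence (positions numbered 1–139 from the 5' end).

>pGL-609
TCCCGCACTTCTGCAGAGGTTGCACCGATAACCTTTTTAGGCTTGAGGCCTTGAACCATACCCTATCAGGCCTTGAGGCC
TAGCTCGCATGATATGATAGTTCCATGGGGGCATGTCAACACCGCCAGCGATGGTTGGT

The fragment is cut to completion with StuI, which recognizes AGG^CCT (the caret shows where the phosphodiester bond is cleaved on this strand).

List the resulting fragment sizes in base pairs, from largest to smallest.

StuI sites (AGGCCT) start at positions 46, 68, 76.
StuI cuts after base 3 of each site, so after positions 48, 70, 78.
Linear molecule, 3 cuts → 4 fragments:
  1–48 → 48 bp
  49–70 → 22 bp
  71–78 → 8 bp
  79–139 → 61 bp
Sorted largest to smallest: 61, 48, 22, 8 bp.

61, 48, 22, 8 bp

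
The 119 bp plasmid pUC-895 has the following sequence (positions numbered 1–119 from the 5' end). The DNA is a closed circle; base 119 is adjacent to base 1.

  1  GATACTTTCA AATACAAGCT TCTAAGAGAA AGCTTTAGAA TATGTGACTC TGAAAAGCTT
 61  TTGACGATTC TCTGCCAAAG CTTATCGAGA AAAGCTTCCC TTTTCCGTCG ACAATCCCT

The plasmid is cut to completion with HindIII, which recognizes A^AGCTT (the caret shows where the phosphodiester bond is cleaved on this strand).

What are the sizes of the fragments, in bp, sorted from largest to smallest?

HindIII sites (AAGCTT) start at positions 16, 30, 55, 78, 92.
HindIII cuts after the first base of each site, so after positions 16, 30, 55, 78, 92.
Circular molecule, 5 cuts → 5 fragments:
  17–30 → 14 bp
  31–55 → 25 bp
  56–78 → 23 bp
  79–92 → 14 bp
  93–119 then 1–16 → 27 + 16 = 43 bp
Sorted largest to smallest: 43, 25, 23, 14, 14 bp.

43, 25, 23, 14, 14 bp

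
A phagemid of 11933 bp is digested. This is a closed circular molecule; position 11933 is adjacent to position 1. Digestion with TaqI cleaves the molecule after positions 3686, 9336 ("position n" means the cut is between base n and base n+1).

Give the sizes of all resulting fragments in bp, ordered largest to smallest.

6283, 5650 bp

Circular molecule, 2 cuts → 2 fragments:
  9336 − 3686 = 5650 bp
  wrap: 11933 − 9336 + 3686 = 6283 bp
Sorted largest to smallest: 6283, 5650 bp.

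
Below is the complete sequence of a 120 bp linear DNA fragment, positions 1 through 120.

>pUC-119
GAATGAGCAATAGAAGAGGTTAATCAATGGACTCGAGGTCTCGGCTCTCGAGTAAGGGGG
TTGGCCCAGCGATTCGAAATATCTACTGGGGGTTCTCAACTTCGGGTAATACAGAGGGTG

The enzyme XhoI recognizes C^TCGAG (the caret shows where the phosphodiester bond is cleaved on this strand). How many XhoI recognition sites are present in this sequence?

2

CTCGAG occurs starting at positions 32, 47.
XhoI cuts at 2 sites.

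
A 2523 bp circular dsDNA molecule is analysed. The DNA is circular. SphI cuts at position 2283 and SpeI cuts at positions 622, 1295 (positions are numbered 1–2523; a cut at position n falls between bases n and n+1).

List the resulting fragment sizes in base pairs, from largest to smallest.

Combined cut positions (sorted): 622, 1295, 2283.
Circular molecule, 3 cuts → 3 fragments:
  1295 − 622 = 673 bp
  2283 − 1295 = 988 bp
  wrap: 2523 − 2283 + 622 = 862 bp
Sorted largest to smallest: 988, 862, 673 bp.

988, 862, 673 bp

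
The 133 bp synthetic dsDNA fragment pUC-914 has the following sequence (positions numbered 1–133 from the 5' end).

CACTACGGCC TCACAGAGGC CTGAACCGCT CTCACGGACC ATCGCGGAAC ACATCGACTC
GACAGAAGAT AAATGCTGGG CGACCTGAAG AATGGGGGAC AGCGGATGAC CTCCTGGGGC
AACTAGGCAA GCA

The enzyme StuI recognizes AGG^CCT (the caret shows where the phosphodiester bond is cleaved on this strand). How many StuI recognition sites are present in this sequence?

AGGCCT occurs starting at position 17.
StuI cuts at 1 site.

1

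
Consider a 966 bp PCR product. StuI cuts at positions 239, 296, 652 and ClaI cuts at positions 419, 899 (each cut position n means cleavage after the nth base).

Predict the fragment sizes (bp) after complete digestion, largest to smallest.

Combined cut positions (sorted): 239, 296, 419, 652, 899.
Linear molecule, 5 cuts → 6 fragments:
  239 − 0 = 239 bp
  296 − 239 = 57 bp
  419 − 296 = 123 bp
  652 − 419 = 233 bp
  899 − 652 = 247 bp
  966 − 899 = 67 bp
Sorted largest to smallest: 247, 239, 233, 123, 67, 57 bp.

247, 239, 233, 123, 67, 57 bp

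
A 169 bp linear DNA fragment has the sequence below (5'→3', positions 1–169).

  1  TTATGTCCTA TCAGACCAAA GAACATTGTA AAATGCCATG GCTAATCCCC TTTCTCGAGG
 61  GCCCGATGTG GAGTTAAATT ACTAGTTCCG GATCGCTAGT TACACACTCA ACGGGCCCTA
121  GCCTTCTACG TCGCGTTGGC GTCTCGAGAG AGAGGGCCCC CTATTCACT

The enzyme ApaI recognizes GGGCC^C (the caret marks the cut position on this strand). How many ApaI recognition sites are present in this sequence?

3

GGGCCC occurs starting at positions 59, 113, 154.
ApaI cuts at 3 sites.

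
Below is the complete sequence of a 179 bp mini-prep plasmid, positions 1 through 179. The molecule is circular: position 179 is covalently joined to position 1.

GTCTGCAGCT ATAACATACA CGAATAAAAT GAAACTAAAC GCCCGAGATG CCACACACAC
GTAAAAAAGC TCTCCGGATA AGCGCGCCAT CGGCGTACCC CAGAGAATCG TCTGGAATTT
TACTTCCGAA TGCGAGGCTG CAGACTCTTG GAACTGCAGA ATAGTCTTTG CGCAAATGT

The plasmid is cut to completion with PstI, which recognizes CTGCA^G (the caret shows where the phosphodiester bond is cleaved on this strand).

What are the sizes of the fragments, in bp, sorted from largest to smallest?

135, 28, 16 bp

PstI sites (CTGCAG) start at positions 3, 138, 154.
PstI cuts after base 5 of each site (before the last base), so after positions 7, 142, 158.
Circular molecule, 3 cuts → 3 fragments:
  8–142 → 135 bp
  143–158 → 16 bp
  159–179 then 1–7 → 21 + 7 = 28 bp
Sorted largest to smallest: 135, 28, 16 bp.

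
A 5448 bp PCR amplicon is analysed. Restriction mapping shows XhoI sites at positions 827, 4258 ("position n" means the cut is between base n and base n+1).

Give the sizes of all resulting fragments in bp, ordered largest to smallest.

Linear molecule, 2 cuts → 3 fragments:
  827 − 0 = 827 bp
  4258 − 827 = 3431 bp
  5448 − 4258 = 1190 bp
Sorted largest to smallest: 3431, 1190, 827 bp.

3431, 1190, 827 bp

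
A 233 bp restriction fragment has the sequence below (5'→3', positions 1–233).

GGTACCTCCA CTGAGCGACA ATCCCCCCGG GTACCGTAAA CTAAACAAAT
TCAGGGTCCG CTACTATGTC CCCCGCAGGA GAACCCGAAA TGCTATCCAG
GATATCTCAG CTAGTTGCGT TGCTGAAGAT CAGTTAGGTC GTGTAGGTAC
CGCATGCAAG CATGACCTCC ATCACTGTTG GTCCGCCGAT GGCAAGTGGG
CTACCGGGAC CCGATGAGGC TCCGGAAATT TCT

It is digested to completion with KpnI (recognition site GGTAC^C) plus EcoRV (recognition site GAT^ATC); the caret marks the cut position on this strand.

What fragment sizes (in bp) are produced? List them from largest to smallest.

83, 69, 47, 29, 5 bp

KpnI sites (GGTACC) start at positions 1, 30, 146.
KpnI cuts after base 5 of each site (before the last base), so after positions 5, 34, 150.
The EcoRV site (GATATC) starts at position 101.
EcoRV cuts after base 3 of each site, so after position 103.
Combined cut positions: 5, 34, 103, 150.
Linear molecule, 4 cuts → 5 fragments:
  1–5 → 5 bp
  6–34 → 29 bp
  35–103 → 69 bp
  104–150 → 47 bp
  151–233 → 83 bp
Sorted largest to smallest: 83, 69, 47, 29, 5 bp.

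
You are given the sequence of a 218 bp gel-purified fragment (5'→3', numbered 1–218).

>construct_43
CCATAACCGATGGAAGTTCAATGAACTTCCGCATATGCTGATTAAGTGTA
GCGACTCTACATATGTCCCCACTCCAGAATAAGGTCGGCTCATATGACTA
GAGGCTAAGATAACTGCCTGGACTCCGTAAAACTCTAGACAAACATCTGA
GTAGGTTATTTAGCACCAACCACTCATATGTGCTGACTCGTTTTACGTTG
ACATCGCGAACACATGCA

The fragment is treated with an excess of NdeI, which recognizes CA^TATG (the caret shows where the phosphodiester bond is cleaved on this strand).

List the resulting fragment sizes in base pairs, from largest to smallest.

NdeI sites (CATATG) start at positions 32, 60, 91, 175.
NdeI cuts after base 2 of each site, so after positions 33, 61, 92, 176.
Linear molecule, 4 cuts → 5 fragments:
  1–33 → 33 bp
  34–61 → 28 bp
  62–92 → 31 bp
  93–176 → 84 bp
  177–218 → 42 bp
Sorted largest to smallest: 84, 42, 33, 31, 28 bp.

84, 42, 33, 31, 28 bp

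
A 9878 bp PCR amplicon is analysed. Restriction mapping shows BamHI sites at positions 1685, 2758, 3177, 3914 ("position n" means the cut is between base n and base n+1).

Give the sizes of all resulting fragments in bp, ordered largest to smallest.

5964, 1685, 1073, 737, 419 bp

Linear molecule, 4 cuts → 5 fragments:
  1685 − 0 = 1685 bp
  2758 − 1685 = 1073 bp
  3177 − 2758 = 419 bp
  3914 − 3177 = 737 bp
  9878 − 3914 = 5964 bp
Sorted largest to smallest: 5964, 1685, 1073, 737, 419 bp.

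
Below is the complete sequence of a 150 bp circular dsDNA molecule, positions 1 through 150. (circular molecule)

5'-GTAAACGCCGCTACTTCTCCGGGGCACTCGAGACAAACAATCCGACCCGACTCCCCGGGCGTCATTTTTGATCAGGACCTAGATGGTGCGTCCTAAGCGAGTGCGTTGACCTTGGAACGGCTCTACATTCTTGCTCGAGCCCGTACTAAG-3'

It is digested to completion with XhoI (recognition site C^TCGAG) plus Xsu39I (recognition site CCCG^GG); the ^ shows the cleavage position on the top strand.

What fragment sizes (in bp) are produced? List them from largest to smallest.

77, 43, 30 bp

XhoI sites (CTCGAG) start at positions 27, 134.
XhoI cuts after the first base of each site, so after positions 27, 134.
The Xsu39I site (CCCGGG) starts at position 54.
Xsu39I cuts after base 4 of each site, so after position 57.
Combined cut positions: 27, 57, 134.
Circular molecule, 3 cuts → 3 fragments:
  28–57 → 30 bp
  58–134 → 77 bp
  135–150 then 1–27 → 16 + 27 = 43 bp
Sorted largest to smallest: 77, 43, 30 bp.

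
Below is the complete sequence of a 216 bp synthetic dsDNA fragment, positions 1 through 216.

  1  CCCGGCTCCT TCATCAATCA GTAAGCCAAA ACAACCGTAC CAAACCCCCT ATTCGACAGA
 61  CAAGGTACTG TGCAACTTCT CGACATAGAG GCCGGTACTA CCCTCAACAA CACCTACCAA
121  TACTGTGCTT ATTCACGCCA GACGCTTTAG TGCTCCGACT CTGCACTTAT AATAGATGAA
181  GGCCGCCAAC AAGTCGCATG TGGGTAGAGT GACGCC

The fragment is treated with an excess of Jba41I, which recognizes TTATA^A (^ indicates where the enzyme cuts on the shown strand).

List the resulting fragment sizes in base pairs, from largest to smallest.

The Jba41I site (TTATAA) starts at position 167.
Jba41I cuts after base 5 of each site (before the last base), so after position 171.
Linear molecule, 1 cut → 2 fragments:
  1–171 → 171 bp
  172–216 → 45 bp
Sorted largest to smallest: 171, 45 bp.

171, 45 bp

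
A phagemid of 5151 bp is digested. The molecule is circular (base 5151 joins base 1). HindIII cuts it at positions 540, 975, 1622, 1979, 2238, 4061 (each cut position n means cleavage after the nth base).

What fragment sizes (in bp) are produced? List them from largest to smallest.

Circular molecule, 6 cuts → 6 fragments:
  975 − 540 = 435 bp
  1622 − 975 = 647 bp
  1979 − 1622 = 357 bp
  2238 − 1979 = 259 bp
  4061 − 2238 = 1823 bp
  wrap: 5151 − 4061 + 540 = 1630 bp
Sorted largest to smallest: 1823, 1630, 647, 435, 357, 259 bp.

1823, 1630, 647, 435, 357, 259 bp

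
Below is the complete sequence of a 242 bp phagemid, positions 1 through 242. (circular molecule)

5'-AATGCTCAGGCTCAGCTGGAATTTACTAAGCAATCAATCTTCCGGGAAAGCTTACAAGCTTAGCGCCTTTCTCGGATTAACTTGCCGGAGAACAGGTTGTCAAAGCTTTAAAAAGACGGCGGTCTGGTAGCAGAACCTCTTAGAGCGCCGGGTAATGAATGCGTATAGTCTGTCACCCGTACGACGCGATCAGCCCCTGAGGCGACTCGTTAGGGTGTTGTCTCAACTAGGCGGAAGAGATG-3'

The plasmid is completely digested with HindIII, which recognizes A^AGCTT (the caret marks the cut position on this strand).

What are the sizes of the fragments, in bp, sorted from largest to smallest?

HindIII sites (AAGCTT) start at positions 48, 56, 103.
HindIII cuts after the first base of each site, so after positions 48, 56, 103.
Circular molecule, 3 cuts → 3 fragments:
  49–56 → 8 bp
  57–103 → 47 bp
  104–242 then 1–48 → 139 + 48 = 187 bp
Sorted largest to smallest: 187, 47, 8 bp.

187, 47, 8 bp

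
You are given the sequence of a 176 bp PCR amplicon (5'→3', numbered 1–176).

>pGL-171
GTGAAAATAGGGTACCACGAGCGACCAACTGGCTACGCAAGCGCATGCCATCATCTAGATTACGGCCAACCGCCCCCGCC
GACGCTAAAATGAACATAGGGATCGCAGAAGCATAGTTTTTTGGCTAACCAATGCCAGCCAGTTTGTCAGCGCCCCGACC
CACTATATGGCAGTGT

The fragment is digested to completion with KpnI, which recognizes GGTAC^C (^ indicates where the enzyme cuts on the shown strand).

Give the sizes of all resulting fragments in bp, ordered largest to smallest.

161, 15 bp

The KpnI site (GGTACC) starts at position 11.
KpnI cuts after base 5 of each site (before the last base), so after position 15.
Linear molecule, 1 cut → 2 fragments:
  1–15 → 15 bp
  16–176 → 161 bp
Sorted largest to smallest: 161, 15 bp.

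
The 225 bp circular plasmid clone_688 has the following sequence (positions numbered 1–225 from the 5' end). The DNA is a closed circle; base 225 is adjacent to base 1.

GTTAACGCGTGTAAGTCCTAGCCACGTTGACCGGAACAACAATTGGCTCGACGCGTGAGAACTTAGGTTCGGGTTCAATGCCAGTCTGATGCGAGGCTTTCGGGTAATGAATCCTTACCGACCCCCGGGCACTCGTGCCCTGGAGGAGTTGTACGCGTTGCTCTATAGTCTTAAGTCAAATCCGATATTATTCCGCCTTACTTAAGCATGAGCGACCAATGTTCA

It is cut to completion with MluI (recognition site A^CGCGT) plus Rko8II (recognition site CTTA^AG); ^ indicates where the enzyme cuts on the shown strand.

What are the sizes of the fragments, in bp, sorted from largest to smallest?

102, 46, 31, 26, 20 bp

MluI sites (ACGCGT) start at positions 5, 51, 153.
MluI cuts after the first base of each site, so after positions 5, 51, 153.
Rko8II sites (CTTAAG) start at positions 170, 201.
Rko8II cuts after base 4 of each site, so after positions 173, 204.
Combined cut positions: 5, 51, 153, 173, 204.
Circular molecule, 5 cuts → 5 fragments:
  6–51 → 46 bp
  52–153 → 102 bp
  154–173 → 20 bp
  174–204 → 31 bp
  205–225 then 1–5 → 21 + 5 = 26 bp
Sorted largest to smallest: 102, 46, 31, 26, 20 bp.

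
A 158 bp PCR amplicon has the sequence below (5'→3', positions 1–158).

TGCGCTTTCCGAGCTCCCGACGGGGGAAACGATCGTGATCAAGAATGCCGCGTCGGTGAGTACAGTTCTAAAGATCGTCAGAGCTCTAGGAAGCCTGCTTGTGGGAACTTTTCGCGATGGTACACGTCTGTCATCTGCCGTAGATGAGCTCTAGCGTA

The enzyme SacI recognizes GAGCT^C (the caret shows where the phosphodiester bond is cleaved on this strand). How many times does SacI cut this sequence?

3

GAGCTC occurs starting at positions 11, 81, 146.
SacI cuts at 3 sites.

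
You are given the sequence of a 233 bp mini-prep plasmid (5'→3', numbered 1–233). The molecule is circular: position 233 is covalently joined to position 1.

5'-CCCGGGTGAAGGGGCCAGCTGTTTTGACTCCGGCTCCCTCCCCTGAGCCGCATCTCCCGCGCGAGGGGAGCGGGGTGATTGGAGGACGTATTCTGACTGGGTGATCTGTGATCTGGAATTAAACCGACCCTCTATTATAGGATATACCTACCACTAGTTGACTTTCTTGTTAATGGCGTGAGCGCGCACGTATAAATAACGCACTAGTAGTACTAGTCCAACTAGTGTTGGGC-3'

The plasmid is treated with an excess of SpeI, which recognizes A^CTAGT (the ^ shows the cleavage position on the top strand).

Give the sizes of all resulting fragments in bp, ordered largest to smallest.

165, 50, 9, 9 bp

SpeI sites (ACTAGT) start at positions 153, 203, 212, 221.
SpeI cuts after the first base of each site, so after positions 153, 203, 212, 221.
Circular molecule, 4 cuts → 4 fragments:
  154–203 → 50 bp
  204–212 → 9 bp
  213–221 → 9 bp
  222–233 then 1–153 → 12 + 153 = 165 bp
Sorted largest to smallest: 165, 50, 9, 9 bp.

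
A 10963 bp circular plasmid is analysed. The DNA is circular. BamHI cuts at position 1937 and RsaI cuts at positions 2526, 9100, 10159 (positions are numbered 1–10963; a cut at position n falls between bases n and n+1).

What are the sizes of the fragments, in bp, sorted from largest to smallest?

6574, 2741, 1059, 589 bp

Combined cut positions (sorted): 1937, 2526, 9100, 10159.
Circular molecule, 4 cuts → 4 fragments:
  2526 − 1937 = 589 bp
  9100 − 2526 = 6574 bp
  10159 − 9100 = 1059 bp
  wrap: 10963 − 10159 + 1937 = 2741 bp
Sorted largest to smallest: 6574, 2741, 1059, 589 bp.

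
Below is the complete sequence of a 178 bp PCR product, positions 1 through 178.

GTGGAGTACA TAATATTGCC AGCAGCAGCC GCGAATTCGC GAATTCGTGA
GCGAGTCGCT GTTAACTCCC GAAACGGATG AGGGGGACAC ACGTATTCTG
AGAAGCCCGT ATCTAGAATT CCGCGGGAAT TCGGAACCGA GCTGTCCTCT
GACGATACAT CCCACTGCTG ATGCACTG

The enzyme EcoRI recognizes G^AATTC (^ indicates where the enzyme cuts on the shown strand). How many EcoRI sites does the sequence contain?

4

GAATTC occurs starting at positions 33, 41, 116, 127.
EcoRI cuts at 4 sites.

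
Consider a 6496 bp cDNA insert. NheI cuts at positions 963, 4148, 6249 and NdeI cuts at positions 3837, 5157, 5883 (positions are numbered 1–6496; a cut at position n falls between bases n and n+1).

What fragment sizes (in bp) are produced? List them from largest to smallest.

Combined cut positions (sorted): 963, 3837, 4148, 5157, 5883, 6249.
Linear molecule, 6 cuts → 7 fragments:
  963 − 0 = 963 bp
  3837 − 963 = 2874 bp
  4148 − 3837 = 311 bp
  5157 − 4148 = 1009 bp
  5883 − 5157 = 726 bp
  6249 − 5883 = 366 bp
  6496 − 6249 = 247 bp
Sorted largest to smallest: 2874, 1009, 963, 726, 366, 311, 247 bp.

2874, 1009, 963, 726, 366, 311, 247 bp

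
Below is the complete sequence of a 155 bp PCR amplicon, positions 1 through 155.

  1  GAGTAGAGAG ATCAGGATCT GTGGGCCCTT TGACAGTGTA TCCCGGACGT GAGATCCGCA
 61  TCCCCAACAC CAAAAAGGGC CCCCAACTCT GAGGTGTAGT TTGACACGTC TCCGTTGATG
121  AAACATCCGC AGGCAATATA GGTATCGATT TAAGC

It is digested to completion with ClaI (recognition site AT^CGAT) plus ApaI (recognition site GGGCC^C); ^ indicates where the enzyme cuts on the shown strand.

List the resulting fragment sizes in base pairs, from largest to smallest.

64, 54, 27, 10 bp

The ClaI site (ATCGAT) starts at position 144.
ClaI cuts after base 2 of each site, so after position 145.
ApaI sites (GGGCCC) start at positions 23, 77.
ApaI cuts after base 5 of each site (before the last base), so after positions 27, 81.
Combined cut positions: 27, 81, 145.
Linear molecule, 3 cuts → 4 fragments:
  1–27 → 27 bp
  28–81 → 54 bp
  82–145 → 64 bp
  146–155 → 10 bp
Sorted largest to smallest: 64, 54, 27, 10 bp.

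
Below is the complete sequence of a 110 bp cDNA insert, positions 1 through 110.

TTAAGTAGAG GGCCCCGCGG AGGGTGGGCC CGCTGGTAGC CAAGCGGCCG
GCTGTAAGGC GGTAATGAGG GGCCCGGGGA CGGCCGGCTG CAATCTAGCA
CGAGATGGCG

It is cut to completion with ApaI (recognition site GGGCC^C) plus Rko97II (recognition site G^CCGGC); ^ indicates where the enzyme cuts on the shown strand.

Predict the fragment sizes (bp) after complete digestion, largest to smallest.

ApaI sites (GGGCCC) start at positions 10, 26, 70.
ApaI cuts after base 5 of each site (before the last base), so after positions 14, 30, 74.
Rko97II sites (GCCGGC) start at positions 47, 83.
Rko97II cuts after the first base of each site, so after positions 47, 83.
Combined cut positions: 14, 30, 47, 74, 83.
Linear molecule, 5 cuts → 6 fragments:
  1–14 → 14 bp
  15–30 → 16 bp
  31–47 → 17 bp
  48–74 → 27 bp
  75–83 → 9 bp
  84–110 → 27 bp
Sorted largest to smallest: 27, 27, 17, 16, 14, 9 bp.

27, 27, 17, 16, 14, 9 bp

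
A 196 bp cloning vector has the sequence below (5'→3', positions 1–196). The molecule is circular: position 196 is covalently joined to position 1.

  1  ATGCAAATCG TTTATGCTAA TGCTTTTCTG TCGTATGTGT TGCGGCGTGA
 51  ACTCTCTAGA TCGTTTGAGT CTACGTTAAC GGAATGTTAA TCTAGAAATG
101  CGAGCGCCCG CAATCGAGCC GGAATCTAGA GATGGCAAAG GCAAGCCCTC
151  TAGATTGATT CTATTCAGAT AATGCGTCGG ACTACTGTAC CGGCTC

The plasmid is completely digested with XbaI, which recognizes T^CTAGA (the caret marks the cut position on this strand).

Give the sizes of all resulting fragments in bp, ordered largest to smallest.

XbaI sites (TCTAGA) start at positions 55, 91, 125, 149.
XbaI cuts after the first base of each site, so after positions 55, 91, 125, 149.
Circular molecule, 4 cuts → 4 fragments:
  56–91 → 36 bp
  92–125 → 34 bp
  126–149 → 24 bp
  150–196 then 1–55 → 47 + 55 = 102 bp
Sorted largest to smallest: 102, 36, 34, 24 bp.

102, 36, 34, 24 bp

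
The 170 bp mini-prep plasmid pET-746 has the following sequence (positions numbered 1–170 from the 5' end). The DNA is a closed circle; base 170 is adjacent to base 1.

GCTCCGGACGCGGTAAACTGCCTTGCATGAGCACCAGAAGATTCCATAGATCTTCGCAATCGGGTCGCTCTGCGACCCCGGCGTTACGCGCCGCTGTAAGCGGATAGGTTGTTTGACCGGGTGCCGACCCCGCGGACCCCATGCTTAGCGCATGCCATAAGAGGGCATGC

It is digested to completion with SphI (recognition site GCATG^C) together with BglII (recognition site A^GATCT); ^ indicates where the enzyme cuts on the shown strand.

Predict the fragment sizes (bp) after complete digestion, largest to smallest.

SphI sites (GCATGC) start at positions 150, 165.
SphI cuts after base 5 of each site (before the last base), so after positions 154, 169.
The BglII site (AGATCT) starts at position 48.
BglII cuts after the first base of each site, so after position 48.
Combined cut positions: 48, 154, 169.
Circular molecule, 3 cuts → 3 fragments:
  49–154 → 106 bp
  155–169 → 15 bp
  170–170 then 1–48 → 1 + 48 = 49 bp
Sorted largest to smallest: 106, 49, 15 bp.

106, 49, 15 bp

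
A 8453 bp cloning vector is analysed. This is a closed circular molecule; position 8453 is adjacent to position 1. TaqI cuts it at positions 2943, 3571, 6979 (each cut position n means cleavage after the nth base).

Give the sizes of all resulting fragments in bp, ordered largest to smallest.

Circular molecule, 3 cuts → 3 fragments:
  3571 − 2943 = 628 bp
  6979 − 3571 = 3408 bp
  wrap: 8453 − 6979 + 2943 = 4417 bp
Sorted largest to smallest: 4417, 3408, 628 bp.

4417, 3408, 628 bp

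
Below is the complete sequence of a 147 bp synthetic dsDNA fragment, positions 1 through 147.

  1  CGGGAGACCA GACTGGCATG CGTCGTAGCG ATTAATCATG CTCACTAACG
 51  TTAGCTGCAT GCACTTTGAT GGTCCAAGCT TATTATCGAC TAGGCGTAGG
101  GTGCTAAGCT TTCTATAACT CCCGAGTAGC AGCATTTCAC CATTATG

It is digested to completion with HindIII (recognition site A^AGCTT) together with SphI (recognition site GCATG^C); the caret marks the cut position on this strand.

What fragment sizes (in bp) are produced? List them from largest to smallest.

HindIII sites (AAGCTT) start at positions 76, 106.
HindIII cuts after the first base of each site, so after positions 76, 106.
SphI sites (GCATGC) start at positions 16, 57.
SphI cuts after base 5 of each site (before the last base), so after positions 20, 61.
Combined cut positions: 20, 61, 76, 106.
Linear molecule, 4 cuts → 5 fragments:
  1–20 → 20 bp
  21–61 → 41 bp
  62–76 → 15 bp
  77–106 → 30 bp
  107–147 → 41 bp
Sorted largest to smallest: 41, 41, 30, 20, 15 bp.

41, 41, 30, 20, 15 bp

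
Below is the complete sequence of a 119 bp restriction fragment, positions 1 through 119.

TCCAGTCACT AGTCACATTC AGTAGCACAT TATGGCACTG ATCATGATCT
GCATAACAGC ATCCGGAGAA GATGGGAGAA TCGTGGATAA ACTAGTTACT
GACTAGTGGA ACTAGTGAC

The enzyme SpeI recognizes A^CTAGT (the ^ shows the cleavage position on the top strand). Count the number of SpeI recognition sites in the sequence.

4

ACTAGT occurs starting at positions 8, 91, 102, 111.
SpeI cuts at 4 sites.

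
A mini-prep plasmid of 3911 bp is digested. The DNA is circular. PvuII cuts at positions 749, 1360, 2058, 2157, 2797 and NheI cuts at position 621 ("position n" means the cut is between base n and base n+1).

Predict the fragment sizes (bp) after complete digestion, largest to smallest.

1735, 698, 640, 611, 128, 99 bp

Combined cut positions (sorted): 621, 749, 1360, 2058, 2157, 2797.
Circular molecule, 6 cuts → 6 fragments:
  749 − 621 = 128 bp
  1360 − 749 = 611 bp
  2058 − 1360 = 698 bp
  2157 − 2058 = 99 bp
  2797 − 2157 = 640 bp
  wrap: 3911 − 2797 + 621 = 1735 bp
Sorted largest to smallest: 1735, 698, 640, 611, 128, 99 bp.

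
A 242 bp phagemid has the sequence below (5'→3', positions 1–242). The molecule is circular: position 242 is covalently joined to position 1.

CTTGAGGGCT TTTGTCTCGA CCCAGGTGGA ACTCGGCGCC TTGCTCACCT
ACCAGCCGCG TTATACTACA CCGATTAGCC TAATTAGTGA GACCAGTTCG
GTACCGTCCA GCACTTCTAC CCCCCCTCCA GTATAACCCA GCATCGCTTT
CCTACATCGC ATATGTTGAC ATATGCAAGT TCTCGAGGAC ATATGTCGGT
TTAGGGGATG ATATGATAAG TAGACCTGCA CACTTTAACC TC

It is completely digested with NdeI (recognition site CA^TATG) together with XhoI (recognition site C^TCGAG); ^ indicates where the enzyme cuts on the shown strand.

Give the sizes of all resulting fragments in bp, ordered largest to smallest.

NdeI sites (CATATG) start at positions 160, 170, 190.
NdeI cuts after base 2 of each site, so after positions 161, 171, 191.
The XhoI site (CTCGAG) starts at position 182.
XhoI cuts after the first base of each site, so after position 182.
Combined cut positions: 161, 171, 182, 191.
Circular molecule, 4 cuts → 4 fragments:
  162–171 → 10 bp
  172–182 → 11 bp
  183–191 → 9 bp
  192–242 then 1–161 → 51 + 161 = 212 bp
Sorted largest to smallest: 212, 11, 10, 9 bp.

212, 11, 10, 9 bp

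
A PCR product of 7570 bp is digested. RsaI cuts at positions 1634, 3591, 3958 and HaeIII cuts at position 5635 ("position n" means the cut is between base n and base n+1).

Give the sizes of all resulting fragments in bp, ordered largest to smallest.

1957, 1935, 1677, 1634, 367 bp

Combined cut positions (sorted): 1634, 3591, 3958, 5635.
Linear molecule, 4 cuts → 5 fragments:
  1634 − 0 = 1634 bp
  3591 − 1634 = 1957 bp
  3958 − 3591 = 367 bp
  5635 − 3958 = 1677 bp
  7570 − 5635 = 1935 bp
Sorted largest to smallest: 1957, 1935, 1677, 1634, 367 bp.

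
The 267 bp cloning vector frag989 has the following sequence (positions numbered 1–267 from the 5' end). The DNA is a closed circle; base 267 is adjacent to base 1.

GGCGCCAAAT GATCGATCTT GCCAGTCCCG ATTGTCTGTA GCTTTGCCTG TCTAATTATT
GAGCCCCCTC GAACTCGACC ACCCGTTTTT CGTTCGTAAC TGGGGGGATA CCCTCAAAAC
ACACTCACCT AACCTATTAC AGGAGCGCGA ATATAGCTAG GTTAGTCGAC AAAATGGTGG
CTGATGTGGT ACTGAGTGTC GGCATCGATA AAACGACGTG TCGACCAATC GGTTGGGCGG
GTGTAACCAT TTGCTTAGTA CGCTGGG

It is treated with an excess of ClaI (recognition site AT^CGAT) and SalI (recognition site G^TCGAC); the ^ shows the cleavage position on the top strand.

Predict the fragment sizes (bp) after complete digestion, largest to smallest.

152, 60, 40, 15 bp

ClaI sites (ATCGAT) start at positions 12, 204.
ClaI cuts after base 2 of each site, so after positions 13, 205.
SalI sites (GTCGAC) start at positions 165, 220.
SalI cuts after the first base of each site, so after positions 165, 220.
Combined cut positions: 13, 165, 205, 220.
Circular molecule, 4 cuts → 4 fragments:
  14–165 → 152 bp
  166–205 → 40 bp
  206–220 → 15 bp
  221–267 then 1–13 → 47 + 13 = 60 bp
Sorted largest to smallest: 152, 60, 40, 15 bp.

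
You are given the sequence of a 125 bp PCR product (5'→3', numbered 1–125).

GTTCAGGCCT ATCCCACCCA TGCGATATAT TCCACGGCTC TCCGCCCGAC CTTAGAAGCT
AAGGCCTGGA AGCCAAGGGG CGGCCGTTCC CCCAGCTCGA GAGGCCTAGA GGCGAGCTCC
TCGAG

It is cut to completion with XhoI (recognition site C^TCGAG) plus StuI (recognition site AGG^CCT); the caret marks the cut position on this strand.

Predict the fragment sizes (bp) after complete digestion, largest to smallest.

XhoI sites (CTCGAG) start at positions 96, 120.
XhoI cuts after the first base of each site, so after positions 96, 120.
StuI sites (AGGCCT) start at positions 5, 62, 102.
StuI cuts after base 3 of each site, so after positions 7, 64, 104.
Combined cut positions: 7, 64, 96, 104, 120.
Linear molecule, 5 cuts → 6 fragments:
  1–7 → 7 bp
  8–64 → 57 bp
  65–96 → 32 bp
  97–104 → 8 bp
  105–120 → 16 bp
  121–125 → 5 bp
Sorted largest to smallest: 57, 32, 16, 8, 7, 5 bp.

57, 32, 16, 8, 7, 5 bp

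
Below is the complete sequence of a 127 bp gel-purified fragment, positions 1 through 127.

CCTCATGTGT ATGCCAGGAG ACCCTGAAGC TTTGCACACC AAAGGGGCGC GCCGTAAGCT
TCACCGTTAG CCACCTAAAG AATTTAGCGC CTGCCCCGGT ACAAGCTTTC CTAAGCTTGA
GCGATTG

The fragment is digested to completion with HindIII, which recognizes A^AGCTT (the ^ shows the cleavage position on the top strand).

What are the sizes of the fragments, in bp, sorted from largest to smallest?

HindIII sites (AAGCTT) start at positions 27, 56, 103, 113.
HindIII cuts after the first base of each site, so after positions 27, 56, 103, 113.
Linear molecule, 4 cuts → 5 fragments:
  1–27 → 27 bp
  28–56 → 29 bp
  57–103 → 47 bp
  104–113 → 10 bp
  114–127 → 14 bp
Sorted largest to smallest: 47, 29, 27, 14, 10 bp.

47, 29, 27, 14, 10 bp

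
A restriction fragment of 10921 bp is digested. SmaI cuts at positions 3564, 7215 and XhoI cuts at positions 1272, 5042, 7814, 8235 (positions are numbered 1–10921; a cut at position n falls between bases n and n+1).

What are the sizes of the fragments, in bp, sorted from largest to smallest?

2686, 2292, 2173, 1478, 1272, 599, 421 bp

Combined cut positions (sorted): 1272, 3564, 5042, 7215, 7814, 8235.
Linear molecule, 6 cuts → 7 fragments:
  1272 − 0 = 1272 bp
  3564 − 1272 = 2292 bp
  5042 − 3564 = 1478 bp
  7215 − 5042 = 2173 bp
  7814 − 7215 = 599 bp
  8235 − 7814 = 421 bp
  10921 − 8235 = 2686 bp
Sorted largest to smallest: 2686, 2292, 2173, 1478, 1272, 599, 421 bp.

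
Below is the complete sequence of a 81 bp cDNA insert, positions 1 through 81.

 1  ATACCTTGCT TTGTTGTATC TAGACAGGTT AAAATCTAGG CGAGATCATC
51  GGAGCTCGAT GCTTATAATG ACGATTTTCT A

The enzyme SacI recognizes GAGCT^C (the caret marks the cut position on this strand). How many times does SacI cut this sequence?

GAGCTC occurs starting at position 52.
SacI cuts at 1 site.

1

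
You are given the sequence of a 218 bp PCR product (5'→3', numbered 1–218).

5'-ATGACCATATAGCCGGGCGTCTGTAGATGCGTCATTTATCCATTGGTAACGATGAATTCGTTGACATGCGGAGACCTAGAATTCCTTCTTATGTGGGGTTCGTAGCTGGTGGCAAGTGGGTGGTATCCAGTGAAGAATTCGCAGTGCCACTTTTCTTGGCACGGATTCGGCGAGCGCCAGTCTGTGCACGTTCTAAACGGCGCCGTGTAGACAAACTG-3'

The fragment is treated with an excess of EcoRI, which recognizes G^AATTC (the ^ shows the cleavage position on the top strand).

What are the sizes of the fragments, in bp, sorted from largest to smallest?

83, 56, 54, 25 bp

EcoRI sites (GAATTC) start at positions 54, 79, 135.
EcoRI cuts after the first base of each site, so after positions 54, 79, 135.
Linear molecule, 3 cuts → 4 fragments:
  1–54 → 54 bp
  55–79 → 25 bp
  80–135 → 56 bp
  136–218 → 83 bp
Sorted largest to smallest: 83, 56, 54, 25 bp.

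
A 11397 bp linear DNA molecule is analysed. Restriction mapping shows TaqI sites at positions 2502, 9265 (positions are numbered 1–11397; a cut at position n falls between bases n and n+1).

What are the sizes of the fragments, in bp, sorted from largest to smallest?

6763, 2502, 2132 bp

Linear molecule, 2 cuts → 3 fragments:
  2502 − 0 = 2502 bp
  9265 − 2502 = 6763 bp
  11397 − 9265 = 2132 bp
Sorted largest to smallest: 6763, 2502, 2132 bp.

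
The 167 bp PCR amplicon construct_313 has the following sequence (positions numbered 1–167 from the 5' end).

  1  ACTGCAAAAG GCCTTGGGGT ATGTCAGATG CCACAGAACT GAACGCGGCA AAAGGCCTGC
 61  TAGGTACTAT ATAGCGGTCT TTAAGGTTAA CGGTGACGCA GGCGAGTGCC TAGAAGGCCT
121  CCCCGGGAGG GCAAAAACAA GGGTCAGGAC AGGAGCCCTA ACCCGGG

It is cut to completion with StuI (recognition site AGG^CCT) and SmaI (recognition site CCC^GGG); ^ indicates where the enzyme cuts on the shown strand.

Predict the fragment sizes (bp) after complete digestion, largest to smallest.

62, 44, 40, 11, 7, 3 bp

StuI sites (AGGCCT) start at positions 9, 53, 115.
StuI cuts after base 3 of each site, so after positions 11, 55, 117.
SmaI sites (CCCGGG) start at positions 122, 162.
SmaI cuts after base 3 of each site, so after positions 124, 164.
Combined cut positions: 11, 55, 117, 124, 164.
Linear molecule, 5 cuts → 6 fragments:
  1–11 → 11 bp
  12–55 → 44 bp
  56–117 → 62 bp
  118–124 → 7 bp
  125–164 → 40 bp
  165–167 → 3 bp
Sorted largest to smallest: 62, 44, 40, 11, 7, 3 bp.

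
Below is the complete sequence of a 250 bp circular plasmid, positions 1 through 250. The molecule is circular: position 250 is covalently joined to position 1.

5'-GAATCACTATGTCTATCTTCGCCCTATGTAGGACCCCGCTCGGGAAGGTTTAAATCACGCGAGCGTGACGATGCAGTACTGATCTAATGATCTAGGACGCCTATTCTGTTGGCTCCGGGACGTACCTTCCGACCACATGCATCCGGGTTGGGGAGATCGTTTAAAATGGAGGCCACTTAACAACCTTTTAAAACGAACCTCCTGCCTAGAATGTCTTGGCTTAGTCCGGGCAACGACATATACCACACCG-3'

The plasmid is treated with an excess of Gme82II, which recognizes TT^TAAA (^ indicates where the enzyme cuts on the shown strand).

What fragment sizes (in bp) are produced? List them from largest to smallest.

Gme82II sites (TTTAAA) start at positions 49, 160, 187.
Gme82II cuts after base 2 of each site, so after positions 50, 161, 188.
Circular molecule, 3 cuts → 3 fragments:
  51–161 → 111 bp
  162–188 → 27 bp
  189–250 then 1–50 → 62 + 50 = 112 bp
Sorted largest to smallest: 112, 111, 27 bp.

112, 111, 27 bp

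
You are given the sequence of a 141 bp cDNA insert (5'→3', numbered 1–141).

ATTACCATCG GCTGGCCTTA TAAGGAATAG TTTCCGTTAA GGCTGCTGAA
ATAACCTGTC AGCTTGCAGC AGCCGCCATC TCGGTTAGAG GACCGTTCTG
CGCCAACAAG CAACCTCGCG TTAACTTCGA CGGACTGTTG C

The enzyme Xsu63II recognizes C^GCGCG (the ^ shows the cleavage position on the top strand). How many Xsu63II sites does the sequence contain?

No occurrence of CGCGCG is present in the sequence.
Xsu63II does not cut: 0 sites.

0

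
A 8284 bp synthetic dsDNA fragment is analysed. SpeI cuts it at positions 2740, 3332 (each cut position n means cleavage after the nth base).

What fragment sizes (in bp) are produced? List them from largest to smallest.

Linear molecule, 2 cuts → 3 fragments:
  2740 − 0 = 2740 bp
  3332 − 2740 = 592 bp
  8284 − 3332 = 4952 bp
Sorted largest to smallest: 4952, 2740, 592 bp.

4952, 2740, 592 bp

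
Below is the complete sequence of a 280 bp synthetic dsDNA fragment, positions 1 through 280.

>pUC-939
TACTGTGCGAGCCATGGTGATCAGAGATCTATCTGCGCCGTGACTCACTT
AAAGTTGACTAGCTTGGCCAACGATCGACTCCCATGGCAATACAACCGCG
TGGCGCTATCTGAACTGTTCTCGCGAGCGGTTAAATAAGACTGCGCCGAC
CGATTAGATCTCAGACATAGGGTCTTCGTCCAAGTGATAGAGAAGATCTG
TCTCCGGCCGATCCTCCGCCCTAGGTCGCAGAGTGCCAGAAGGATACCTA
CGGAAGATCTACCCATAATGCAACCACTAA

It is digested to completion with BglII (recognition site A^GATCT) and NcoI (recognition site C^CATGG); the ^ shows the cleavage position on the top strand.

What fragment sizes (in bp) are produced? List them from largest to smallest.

74, 61, 57, 38, 25, 13, 12 bp

BglII sites (AGATCT) start at positions 25, 156, 194, 255.
BglII cuts after the first base of each site, so after positions 25, 156, 194, 255.
NcoI sites (CCATGG) start at positions 12, 82.
NcoI cuts after the first base of each site, so after positions 12, 82.
Combined cut positions: 12, 25, 82, 156, 194, 255.
Linear molecule, 6 cuts → 7 fragments:
  1–12 → 12 bp
  13–25 → 13 bp
  26–82 → 57 bp
  83–156 → 74 bp
  157–194 → 38 bp
  195–255 → 61 bp
  256–280 → 25 bp
Sorted largest to smallest: 74, 61, 57, 38, 25, 13, 12 bp.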